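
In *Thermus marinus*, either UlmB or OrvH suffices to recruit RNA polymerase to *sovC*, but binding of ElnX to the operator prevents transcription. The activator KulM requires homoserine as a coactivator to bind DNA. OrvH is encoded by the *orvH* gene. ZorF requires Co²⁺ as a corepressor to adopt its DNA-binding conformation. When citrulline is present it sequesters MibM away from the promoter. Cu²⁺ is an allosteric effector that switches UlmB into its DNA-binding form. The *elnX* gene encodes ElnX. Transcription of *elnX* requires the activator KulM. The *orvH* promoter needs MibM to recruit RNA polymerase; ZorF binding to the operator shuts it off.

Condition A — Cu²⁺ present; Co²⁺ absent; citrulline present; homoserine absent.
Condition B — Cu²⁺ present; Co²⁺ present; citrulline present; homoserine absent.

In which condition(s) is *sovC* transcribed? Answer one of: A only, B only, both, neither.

both

Condition A:
Cu²⁺ is present, so UlmB is active.
Co²⁺ is absent, so ZorF is inactive.
Citrulline is present, so MibM is inactive.
Required activator MibM is absent, so *orvH* is not transcribed.
So OrvH is not produced.
Homoserine is absent, so KulM is inactive.
Required activator KulM is absent, so *elnX* is not transcribed.
So ElnX is not produced.
Activator UlmB is present, so *sovC* is transcribed.
→ *sovC* is ON in A.
Condition B:
Cu²⁺ is present, so UlmB is active.
Co²⁺ is present, so ZorF is active.
Citrulline is present, so MibM is inactive.
With repressor ZorF bound, *orvH* is not transcribed.
So OrvH is not produced.
Homoserine is absent, so KulM is inactive.
Required activator KulM is absent, so *elnX* is not transcribed.
So ElnX is not produced.
Activator UlmB is present, so *sovC* is transcribed.
→ *sovC* is ON in B.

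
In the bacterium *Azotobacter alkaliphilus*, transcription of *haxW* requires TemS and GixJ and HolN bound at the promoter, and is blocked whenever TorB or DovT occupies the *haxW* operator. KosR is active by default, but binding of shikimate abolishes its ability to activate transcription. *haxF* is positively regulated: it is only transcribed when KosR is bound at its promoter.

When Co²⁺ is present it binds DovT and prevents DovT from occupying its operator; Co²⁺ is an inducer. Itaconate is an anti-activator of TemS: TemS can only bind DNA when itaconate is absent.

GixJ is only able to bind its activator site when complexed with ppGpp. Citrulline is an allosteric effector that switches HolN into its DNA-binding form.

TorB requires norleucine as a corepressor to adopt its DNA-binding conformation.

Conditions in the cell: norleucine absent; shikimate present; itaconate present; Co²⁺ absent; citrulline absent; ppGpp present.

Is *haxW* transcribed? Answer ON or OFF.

Norleucine is absent, so TorB is inactive.
Itaconate is present, so TemS is inactive.
Co²⁺ is absent, so DovT is active.
ppGpp is present, so GixJ is active.
Citrulline is absent, so HolN is inactive.
With repressor DovT bound, *haxW* is not transcribed.

OFF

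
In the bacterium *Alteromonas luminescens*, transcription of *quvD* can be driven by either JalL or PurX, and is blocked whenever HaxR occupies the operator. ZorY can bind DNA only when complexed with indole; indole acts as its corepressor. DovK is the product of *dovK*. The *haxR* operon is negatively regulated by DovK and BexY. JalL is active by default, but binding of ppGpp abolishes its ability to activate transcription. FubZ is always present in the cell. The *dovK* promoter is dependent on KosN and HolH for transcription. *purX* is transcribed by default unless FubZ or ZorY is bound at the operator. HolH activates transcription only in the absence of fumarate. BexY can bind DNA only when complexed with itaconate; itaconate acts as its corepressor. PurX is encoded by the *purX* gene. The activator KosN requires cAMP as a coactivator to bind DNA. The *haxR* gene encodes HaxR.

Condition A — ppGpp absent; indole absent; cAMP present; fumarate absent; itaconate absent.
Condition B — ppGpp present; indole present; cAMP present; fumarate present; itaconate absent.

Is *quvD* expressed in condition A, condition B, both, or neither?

A only

Condition A:
ppGpp is absent, so JalL is active.
FubZ is produced constitutively and is active.
Indole is absent, so ZorY is inactive.
With repressor FubZ bound, *purX* is not transcribed.
So PurX is not produced.
cAMP is present, so KosN is active.
Fumarate is absent, so HolH is active.
No repressor is bound and KosN and HolH are active, so *dovK* is transcribed.
So DovK is produced and active.
Itaconate is absent, so BexY is inactive.
With repressor DovK bound, *haxR* is not transcribed.
So HaxR is not produced.
Activator JalL is present, so *quvD* is transcribed.
→ *quvD* is ON in A.
Condition B:
ppGpp is present, so JalL is inactive.
FubZ is produced constitutively and is active.
Indole is present, so ZorY is active.
With repressor FubZ bound, *purX* is not transcribed.
So PurX is not produced.
cAMP is present, so KosN is active.
Fumarate is present, so HolH is inactive.
Required activator HolH is absent, so *dovK* is not transcribed.
So DovK is not produced.
Itaconate is absent, so BexY is inactive.
With no repressor bound, *haxR* is transcribed.
So HaxR is produced and active.
With repressor HaxR bound, *quvD* is not transcribed.
→ *quvD* is OFF in B.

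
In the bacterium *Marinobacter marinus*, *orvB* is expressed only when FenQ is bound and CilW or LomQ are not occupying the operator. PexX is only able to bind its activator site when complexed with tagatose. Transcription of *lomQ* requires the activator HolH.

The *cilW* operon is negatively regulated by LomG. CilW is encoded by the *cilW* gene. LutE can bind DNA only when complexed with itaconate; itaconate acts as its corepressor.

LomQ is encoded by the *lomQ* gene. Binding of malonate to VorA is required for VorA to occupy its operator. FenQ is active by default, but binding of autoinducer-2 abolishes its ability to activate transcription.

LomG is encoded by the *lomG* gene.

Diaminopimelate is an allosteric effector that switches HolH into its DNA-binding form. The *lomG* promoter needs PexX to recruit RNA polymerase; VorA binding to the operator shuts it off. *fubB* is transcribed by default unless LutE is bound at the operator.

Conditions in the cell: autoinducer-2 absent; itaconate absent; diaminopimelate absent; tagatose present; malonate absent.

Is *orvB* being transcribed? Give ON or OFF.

ON

Tagatose is present, so PexX is active.
Malonate is absent, so VorA is inactive.
No repressor is bound and PexX is active, so *lomG* is transcribed.
So LomG is produced and active.
With repressor LomG bound, *cilW* is not transcribed.
So CilW is not produced.
Autoinducer-2 is absent, so FenQ is active.
Diaminopimelate is absent, so HolH is inactive.
Required activator HolH is absent, so *lomQ* is not transcribed.
So LomQ is not produced.
No repressor is bound and FenQ is active, so *orvB* is transcribed.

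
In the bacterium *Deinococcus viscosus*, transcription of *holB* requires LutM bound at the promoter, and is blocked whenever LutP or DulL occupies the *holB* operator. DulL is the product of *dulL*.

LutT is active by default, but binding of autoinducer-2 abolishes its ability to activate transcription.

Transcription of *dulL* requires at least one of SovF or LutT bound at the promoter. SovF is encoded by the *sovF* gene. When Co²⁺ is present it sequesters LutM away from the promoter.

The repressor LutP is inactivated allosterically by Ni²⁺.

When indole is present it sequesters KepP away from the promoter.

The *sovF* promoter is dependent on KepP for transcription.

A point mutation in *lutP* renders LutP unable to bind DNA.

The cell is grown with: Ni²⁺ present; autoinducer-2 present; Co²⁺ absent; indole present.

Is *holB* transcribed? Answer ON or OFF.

ON

Co²⁺ is absent, so LutM is active.
LutP is non-functional in this strain, so it has no effect.
Indole is present, so KepP is inactive.
Required activator KepP is absent, so *sovF* is not transcribed.
So SovF is not produced.
Autoinducer-2 is present, so LutT is inactive.
No activator is available at the *dulL* promoter, so *dulL* is not transcribed.
So DulL is not produced.
No repressor is bound and LutM is active, so *holB* is transcribed.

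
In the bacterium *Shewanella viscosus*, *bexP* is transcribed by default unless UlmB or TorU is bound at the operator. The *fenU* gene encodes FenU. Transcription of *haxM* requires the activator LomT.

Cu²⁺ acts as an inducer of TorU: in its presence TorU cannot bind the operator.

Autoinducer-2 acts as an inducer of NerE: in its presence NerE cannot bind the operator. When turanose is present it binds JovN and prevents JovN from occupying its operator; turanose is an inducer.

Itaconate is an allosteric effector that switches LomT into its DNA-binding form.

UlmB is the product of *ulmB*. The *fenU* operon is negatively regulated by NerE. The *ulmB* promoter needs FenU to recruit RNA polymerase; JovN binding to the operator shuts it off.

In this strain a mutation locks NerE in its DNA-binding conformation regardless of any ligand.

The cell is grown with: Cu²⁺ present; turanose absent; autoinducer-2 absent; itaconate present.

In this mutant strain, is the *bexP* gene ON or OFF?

ON

Turanose is absent, so JovN is active.
NerE is constitutively active in this strain.
With repressor NerE bound, *fenU* is not transcribed.
So FenU is not produced.
With repressor JovN bound, *ulmB* is not transcribed.
So UlmB is not produced.
Cu²⁺ is present, so TorU is inactive.
With no repressor bound, *bexP* is transcribed.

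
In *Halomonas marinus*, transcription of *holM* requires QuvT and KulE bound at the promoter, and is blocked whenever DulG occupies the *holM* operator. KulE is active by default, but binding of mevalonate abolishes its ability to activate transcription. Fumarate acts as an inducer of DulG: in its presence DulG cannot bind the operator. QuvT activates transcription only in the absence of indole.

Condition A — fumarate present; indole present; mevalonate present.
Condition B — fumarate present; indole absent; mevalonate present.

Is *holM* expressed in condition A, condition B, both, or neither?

Condition A:
Fumarate is present, so DulG is inactive.
Indole is present, so QuvT is inactive.
Mevalonate is present, so KulE is inactive.
Required activator QuvT is absent, so *holM* is not transcribed.
→ *holM* is OFF in A.
Condition B:
Fumarate is present, so DulG is inactive.
Indole is absent, so QuvT is active.
Mevalonate is present, so KulE is inactive.
Required activator KulE is absent, so *holM* is not transcribed.
→ *holM* is OFF in B.

neither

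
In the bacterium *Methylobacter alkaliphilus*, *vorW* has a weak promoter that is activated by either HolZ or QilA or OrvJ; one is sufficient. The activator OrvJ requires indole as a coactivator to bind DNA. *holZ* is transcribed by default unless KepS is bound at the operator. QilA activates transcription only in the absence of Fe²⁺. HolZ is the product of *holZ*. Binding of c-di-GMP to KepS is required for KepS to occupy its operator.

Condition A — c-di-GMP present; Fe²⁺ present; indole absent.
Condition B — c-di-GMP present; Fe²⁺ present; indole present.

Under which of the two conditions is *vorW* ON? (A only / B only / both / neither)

B only

Condition A:
c-di-GMP is present, so KepS is active.
With repressor KepS bound, *holZ* is not transcribed.
So HolZ is not produced.
Fe²⁺ is present, so QilA is inactive.
Indole is absent, so OrvJ is inactive.
No activator is available at the *vorW* promoter, so *vorW* is not transcribed.
→ *vorW* is OFF in A.
Condition B:
c-di-GMP is present, so KepS is active.
With repressor KepS bound, *holZ* is not transcribed.
So HolZ is not produced.
Fe²⁺ is present, so QilA is inactive.
Indole is present, so OrvJ is active.
Activator OrvJ is present, so *vorW* is transcribed.
→ *vorW* is ON in B.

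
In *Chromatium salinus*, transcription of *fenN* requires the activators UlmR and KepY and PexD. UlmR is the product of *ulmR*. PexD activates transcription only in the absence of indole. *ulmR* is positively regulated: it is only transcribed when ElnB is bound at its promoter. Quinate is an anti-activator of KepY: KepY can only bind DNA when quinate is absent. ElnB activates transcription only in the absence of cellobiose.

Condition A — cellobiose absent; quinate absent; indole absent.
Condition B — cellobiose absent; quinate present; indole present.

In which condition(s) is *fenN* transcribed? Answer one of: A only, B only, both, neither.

A only

Condition A:
Cellobiose is absent, so ElnB is active.
No repressor is bound and ElnB is active, so *ulmR* is transcribed.
So UlmR is produced and active.
Quinate is absent, so KepY is active.
Indole is absent, so PexD is active.
No repressor is bound and UlmR and KepY and PexD are active, so *fenN* is transcribed.
→ *fenN* is ON in A.
Condition B:
Cellobiose is absent, so ElnB is active.
No repressor is bound and ElnB is active, so *ulmR* is transcribed.
So UlmR is produced and active.
Quinate is present, so KepY is inactive.
Indole is present, so PexD is inactive.
Required activator KepY is absent, so *fenN* is not transcribed.
→ *fenN* is OFF in B.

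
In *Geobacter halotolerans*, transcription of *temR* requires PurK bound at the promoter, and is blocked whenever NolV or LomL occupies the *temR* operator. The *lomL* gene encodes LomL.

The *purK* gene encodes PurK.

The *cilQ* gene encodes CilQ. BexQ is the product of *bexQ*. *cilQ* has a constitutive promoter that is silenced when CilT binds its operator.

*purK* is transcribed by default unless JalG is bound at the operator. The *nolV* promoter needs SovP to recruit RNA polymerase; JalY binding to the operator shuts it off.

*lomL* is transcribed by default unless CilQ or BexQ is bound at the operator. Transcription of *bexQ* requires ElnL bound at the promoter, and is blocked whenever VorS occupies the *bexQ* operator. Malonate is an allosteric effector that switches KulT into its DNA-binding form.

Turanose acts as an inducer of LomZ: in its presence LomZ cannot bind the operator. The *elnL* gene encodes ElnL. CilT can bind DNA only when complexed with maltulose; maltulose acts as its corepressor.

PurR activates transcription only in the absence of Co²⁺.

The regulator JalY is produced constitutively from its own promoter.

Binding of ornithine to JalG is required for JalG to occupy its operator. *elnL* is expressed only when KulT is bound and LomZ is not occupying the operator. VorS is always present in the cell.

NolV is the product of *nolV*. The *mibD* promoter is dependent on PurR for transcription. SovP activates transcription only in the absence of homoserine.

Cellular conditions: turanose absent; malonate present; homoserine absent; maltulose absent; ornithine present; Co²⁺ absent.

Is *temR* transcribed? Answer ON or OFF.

JalY is produced constitutively and is active.
Homoserine is absent, so SovP is active.
With repressor JalY bound, *nolV* is not transcribed.
So NolV is not produced.
Ornithine is present, so JalG is active.
With repressor JalG bound, *purK* is not transcribed.
So PurK is not produced.
Maltulose is absent, so CilT is inactive.
With no repressor bound, *cilQ* is transcribed.
So CilQ is produced and active.
VorS is produced constitutively and is active.
Turanose is absent, so LomZ is active.
Malonate is present, so KulT is active.
With repressor LomZ bound, *elnL* is not transcribed.
So ElnL is not produced.
With repressor VorS bound, *bexQ* is not transcribed.
So BexQ is not produced.
With repressor CilQ bound, *lomL* is not transcribed.
So LomL is not produced.
Required activator PurK is absent, so *temR* is not transcribed.

OFF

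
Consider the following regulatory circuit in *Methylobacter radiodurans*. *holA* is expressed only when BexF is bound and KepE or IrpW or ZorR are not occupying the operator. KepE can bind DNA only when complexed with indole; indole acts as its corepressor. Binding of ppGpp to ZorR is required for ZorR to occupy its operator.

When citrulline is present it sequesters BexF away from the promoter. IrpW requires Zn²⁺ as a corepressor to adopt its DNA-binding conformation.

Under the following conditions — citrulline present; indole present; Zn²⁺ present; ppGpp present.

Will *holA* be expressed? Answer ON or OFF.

Indole is present, so KepE is active.
Zn²⁺ is present, so IrpW is active.
Citrulline is present, so BexF is inactive.
ppGpp is present, so ZorR is active.
With repressor KepE bound, *holA* is not transcribed.

OFF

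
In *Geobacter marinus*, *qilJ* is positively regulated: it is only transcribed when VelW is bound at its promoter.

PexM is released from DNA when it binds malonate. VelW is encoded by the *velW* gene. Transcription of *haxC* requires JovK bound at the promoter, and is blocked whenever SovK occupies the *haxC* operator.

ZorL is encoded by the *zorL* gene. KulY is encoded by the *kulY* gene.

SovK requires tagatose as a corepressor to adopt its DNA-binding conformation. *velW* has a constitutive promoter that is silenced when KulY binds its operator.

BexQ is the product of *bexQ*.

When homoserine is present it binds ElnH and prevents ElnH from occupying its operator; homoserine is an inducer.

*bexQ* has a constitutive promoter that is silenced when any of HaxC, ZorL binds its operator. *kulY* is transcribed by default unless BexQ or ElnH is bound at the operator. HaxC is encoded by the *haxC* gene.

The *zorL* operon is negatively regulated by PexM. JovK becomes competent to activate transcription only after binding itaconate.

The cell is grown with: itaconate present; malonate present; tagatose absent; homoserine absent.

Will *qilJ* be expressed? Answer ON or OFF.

Tagatose is absent, so SovK is inactive.
Itaconate is present, so JovK is active.
No repressor is bound and JovK is active, so *haxC* is transcribed.
So HaxC is produced and active.
Malonate is present, so PexM is inactive.
With no repressor bound, *zorL* is transcribed.
So ZorL is produced and active.
With repressor HaxC bound, *bexQ* is not transcribed.
So BexQ is not produced.
Homoserine is absent, so ElnH is active.
With repressor ElnH bound, *kulY* is not transcribed.
So KulY is not produced.
With no repressor bound, *velW* is transcribed.
So VelW is produced and active.
No repressor is bound and VelW is active, so *qilJ* is transcribed.

ON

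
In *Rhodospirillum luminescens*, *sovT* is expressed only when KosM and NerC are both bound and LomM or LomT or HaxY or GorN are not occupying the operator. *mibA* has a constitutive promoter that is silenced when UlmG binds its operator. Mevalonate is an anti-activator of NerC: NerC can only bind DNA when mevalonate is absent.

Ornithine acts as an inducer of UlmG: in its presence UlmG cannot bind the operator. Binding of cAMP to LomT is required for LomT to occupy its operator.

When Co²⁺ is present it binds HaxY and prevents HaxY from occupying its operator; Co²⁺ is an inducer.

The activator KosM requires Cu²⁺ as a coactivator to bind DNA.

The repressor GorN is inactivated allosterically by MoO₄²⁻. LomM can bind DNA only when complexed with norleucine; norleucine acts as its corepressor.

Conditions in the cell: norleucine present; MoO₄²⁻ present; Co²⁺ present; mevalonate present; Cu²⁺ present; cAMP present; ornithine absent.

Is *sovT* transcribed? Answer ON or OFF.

OFF

Cu²⁺ is present, so KosM is active.
Norleucine is present, so LomM is active.
cAMP is present, so LomT is active.
Mevalonate is present, so NerC is inactive.
Co²⁺ is present, so HaxY is inactive.
MoO₄²⁻ is present, so GorN is inactive.
With repressor LomM bound, *sovT* is not transcribed.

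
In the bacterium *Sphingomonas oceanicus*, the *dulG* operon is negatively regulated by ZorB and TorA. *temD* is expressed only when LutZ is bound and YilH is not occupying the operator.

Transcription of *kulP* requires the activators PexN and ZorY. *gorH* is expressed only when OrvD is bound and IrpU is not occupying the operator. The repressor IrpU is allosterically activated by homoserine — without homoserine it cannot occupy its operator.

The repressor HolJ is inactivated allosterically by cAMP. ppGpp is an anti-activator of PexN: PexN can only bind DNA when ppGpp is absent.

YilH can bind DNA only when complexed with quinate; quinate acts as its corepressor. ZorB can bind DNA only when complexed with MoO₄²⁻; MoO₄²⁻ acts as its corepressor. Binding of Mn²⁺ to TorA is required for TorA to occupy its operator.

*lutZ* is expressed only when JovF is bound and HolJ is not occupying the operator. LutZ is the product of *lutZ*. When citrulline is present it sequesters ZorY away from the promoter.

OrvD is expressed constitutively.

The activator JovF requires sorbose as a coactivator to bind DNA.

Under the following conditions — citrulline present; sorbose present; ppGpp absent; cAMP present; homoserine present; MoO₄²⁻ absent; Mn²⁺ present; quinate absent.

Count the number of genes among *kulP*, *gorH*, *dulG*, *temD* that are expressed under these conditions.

ppGpp is absent, so PexN is active.
Citrulline is present, so ZorY is inactive.
Required activator ZorY is absent, so *kulP* is not transcribed.
→ *kulP* is OFF.
Homoserine is present, so IrpU is active.
OrvD is produced constitutively and is active.
With repressor IrpU bound, *gorH* is not transcribed.
→ *gorH* is OFF.
MoO₄²⁻ is absent, so ZorB is inactive.
Mn²⁺ is present, so TorA is active.
With repressor TorA bound, *dulG* is not transcribed.
→ *dulG* is OFF.
Quinate is absent, so YilH is inactive.
cAMP is present, so HolJ is inactive.
Sorbose is present, so JovF is active.
No repressor is bound and JovF is active, so *lutZ* is transcribed.
So LutZ is produced and active.
No repressor is bound and LutZ is active, so *temD* is transcribed.
→ *temD* is ON.
1 of the 4 genes is transcribed.

1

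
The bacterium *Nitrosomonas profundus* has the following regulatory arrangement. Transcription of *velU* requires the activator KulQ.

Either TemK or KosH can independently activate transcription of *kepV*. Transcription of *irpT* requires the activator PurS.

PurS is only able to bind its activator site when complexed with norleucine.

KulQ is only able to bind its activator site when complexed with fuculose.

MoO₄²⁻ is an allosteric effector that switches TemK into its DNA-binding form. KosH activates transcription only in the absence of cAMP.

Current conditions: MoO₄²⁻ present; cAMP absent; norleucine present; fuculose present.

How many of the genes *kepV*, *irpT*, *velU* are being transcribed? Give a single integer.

3

MoO₄²⁻ is present, so TemK is active.
cAMP is absent, so KosH is active.
Activator TemK is present, so *kepV* is transcribed.
→ *kepV* is ON.
Norleucine is present, so PurS is active.
No repressor is bound and PurS is active, so *irpT* is transcribed.
→ *irpT* is ON.
Fuculose is present, so KulQ is active.
No repressor is bound and KulQ is active, so *velU* is transcribed.
→ *velU* is ON.
3 of the 3 genes are transcribed.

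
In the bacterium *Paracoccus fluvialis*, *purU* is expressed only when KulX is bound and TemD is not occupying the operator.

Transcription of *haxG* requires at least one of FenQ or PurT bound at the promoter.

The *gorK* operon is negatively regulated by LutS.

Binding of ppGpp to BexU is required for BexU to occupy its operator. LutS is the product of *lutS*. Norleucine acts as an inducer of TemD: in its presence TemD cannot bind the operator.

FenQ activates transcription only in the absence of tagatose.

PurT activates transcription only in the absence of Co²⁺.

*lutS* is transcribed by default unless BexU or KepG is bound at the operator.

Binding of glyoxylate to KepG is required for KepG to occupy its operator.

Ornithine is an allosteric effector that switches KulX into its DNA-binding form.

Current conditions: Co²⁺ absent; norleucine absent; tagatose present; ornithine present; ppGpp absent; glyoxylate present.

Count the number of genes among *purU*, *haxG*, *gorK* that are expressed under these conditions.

Ornithine is present, so KulX is active.
Norleucine is absent, so TemD is active.
With repressor TemD bound, *purU* is not transcribed.
→ *purU* is OFF.
Tagatose is present, so FenQ is inactive.
Co²⁺ is absent, so PurT is active.
Activator PurT is present, so *haxG* is transcribed.
→ *haxG* is ON.
ppGpp is absent, so BexU is inactive.
Glyoxylate is present, so KepG is active.
With repressor KepG bound, *lutS* is not transcribed.
So LutS is not produced.
With no repressor bound, *gorK* is transcribed.
→ *gorK* is ON.
2 of the 3 genes are transcribed.

2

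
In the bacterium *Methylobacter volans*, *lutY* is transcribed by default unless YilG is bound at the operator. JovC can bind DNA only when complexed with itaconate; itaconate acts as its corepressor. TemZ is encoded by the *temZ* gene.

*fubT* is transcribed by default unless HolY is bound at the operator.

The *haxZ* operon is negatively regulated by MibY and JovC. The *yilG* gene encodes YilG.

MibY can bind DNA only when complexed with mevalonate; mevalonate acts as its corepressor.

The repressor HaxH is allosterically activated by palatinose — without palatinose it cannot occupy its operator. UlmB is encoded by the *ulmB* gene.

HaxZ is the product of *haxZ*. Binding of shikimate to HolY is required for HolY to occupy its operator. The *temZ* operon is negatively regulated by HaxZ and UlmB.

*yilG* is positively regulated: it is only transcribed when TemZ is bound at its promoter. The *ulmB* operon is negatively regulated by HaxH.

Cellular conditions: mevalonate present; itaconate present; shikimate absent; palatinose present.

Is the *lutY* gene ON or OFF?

Mevalonate is present, so MibY is active.
Itaconate is present, so JovC is active.
With repressor MibY bound, *haxZ* is not transcribed.
So HaxZ is not produced.
Palatinose is present, so HaxH is active.
With repressor HaxH bound, *ulmB* is not transcribed.
So UlmB is not produced.
With no repressor bound, *temZ* is transcribed.
So TemZ is produced and active.
No repressor is bound and TemZ is active, so *yilG* is transcribed.
So YilG is produced and active.
With repressor YilG bound, *lutY* is not transcribed.

OFF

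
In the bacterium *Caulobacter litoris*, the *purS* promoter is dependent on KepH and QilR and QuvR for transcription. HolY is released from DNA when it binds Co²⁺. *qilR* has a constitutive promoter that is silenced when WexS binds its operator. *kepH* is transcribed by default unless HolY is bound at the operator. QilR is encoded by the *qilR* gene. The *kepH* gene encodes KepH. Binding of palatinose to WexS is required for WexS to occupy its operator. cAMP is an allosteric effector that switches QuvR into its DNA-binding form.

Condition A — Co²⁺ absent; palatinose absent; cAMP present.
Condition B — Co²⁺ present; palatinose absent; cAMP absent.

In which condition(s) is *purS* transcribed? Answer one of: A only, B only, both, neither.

Condition A:
Co²⁺ is absent, so HolY is active.
With repressor HolY bound, *kepH* is not transcribed.
So KepH is not produced.
Palatinose is absent, so WexS is inactive.
With no repressor bound, *qilR* is transcribed.
So QilR is produced and active.
cAMP is present, so QuvR is active.
Required activator KepH is absent, so *purS* is not transcribed.
→ *purS* is OFF in A.
Condition B:
Co²⁺ is present, so HolY is inactive.
With no repressor bound, *kepH* is transcribed.
So KepH is produced and active.
Palatinose is absent, so WexS is inactive.
With no repressor bound, *qilR* is transcribed.
So QilR is produced and active.
cAMP is absent, so QuvR is inactive.
Required activator QuvR is absent, so *purS* is not transcribed.
→ *purS* is OFF in B.

neither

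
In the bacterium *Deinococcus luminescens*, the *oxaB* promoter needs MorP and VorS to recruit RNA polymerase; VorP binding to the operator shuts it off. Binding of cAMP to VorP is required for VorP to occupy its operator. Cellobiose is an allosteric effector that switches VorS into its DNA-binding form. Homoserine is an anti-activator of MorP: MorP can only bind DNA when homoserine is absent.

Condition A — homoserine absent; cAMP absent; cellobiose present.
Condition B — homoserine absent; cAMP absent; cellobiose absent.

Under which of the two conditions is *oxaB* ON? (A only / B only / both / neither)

A only

Condition A:
Homoserine is absent, so MorP is active.
cAMP is absent, so VorP is inactive.
Cellobiose is present, so VorS is active.
No repressor is bound and MorP and VorS are active, so *oxaB* is transcribed.
→ *oxaB* is ON in A.
Condition B:
Homoserine is absent, so MorP is active.
cAMP is absent, so VorP is inactive.
Cellobiose is absent, so VorS is inactive.
Required activator VorS is absent, so *oxaB* is not transcribed.
→ *oxaB* is OFF in B.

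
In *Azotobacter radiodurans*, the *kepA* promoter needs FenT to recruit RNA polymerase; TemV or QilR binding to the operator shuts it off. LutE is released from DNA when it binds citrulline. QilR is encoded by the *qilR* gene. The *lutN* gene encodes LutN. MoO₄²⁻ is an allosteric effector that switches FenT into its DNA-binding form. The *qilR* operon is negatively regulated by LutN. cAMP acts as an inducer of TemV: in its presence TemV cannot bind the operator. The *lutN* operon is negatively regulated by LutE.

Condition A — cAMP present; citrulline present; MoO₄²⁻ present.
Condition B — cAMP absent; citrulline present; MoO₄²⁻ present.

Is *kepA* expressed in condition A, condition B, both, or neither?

A only

Condition A:
cAMP is present, so TemV is inactive.
Citrulline is present, so LutE is inactive.
With no repressor bound, *lutN* is transcribed.
So LutN is produced and active.
With repressor LutN bound, *qilR* is not transcribed.
So QilR is not produced.
MoO₄²⁻ is present, so FenT is active.
No repressor is bound and FenT is active, so *kepA* is transcribed.
→ *kepA* is ON in A.
Condition B:
cAMP is absent, so TemV is active.
Citrulline is present, so LutE is inactive.
With no repressor bound, *lutN* is transcribed.
So LutN is produced and active.
With repressor LutN bound, *qilR* is not transcribed.
So QilR is not produced.
MoO₄²⁻ is present, so FenT is active.
With repressor TemV bound, *kepA* is not transcribed.
→ *kepA* is OFF in B.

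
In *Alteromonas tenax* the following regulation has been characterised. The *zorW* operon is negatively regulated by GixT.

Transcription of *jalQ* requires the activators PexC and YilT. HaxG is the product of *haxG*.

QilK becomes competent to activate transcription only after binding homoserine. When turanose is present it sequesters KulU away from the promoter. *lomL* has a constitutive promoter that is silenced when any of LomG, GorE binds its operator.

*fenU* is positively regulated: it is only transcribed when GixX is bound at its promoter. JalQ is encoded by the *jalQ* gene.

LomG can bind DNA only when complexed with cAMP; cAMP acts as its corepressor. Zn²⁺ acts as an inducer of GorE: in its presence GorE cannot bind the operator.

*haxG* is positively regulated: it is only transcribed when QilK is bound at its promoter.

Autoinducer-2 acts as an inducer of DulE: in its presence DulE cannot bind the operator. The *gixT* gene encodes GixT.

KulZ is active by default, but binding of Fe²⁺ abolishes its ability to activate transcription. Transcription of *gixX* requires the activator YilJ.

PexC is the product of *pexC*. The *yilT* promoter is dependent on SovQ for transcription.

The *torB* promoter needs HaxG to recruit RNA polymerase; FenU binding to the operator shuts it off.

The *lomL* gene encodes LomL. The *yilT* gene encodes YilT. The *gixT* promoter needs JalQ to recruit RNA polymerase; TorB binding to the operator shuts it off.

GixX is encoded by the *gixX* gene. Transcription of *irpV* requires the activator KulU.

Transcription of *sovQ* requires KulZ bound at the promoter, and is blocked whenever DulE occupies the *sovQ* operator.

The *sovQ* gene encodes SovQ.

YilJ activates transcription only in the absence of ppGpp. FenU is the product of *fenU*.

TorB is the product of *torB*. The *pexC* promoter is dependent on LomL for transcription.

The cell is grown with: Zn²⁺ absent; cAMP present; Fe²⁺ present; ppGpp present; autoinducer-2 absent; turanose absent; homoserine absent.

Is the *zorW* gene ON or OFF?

cAMP is present, so LomG is active.
Zn²⁺ is absent, so GorE is active.
With repressor LomG bound, *lomL* is not transcribed.
So LomL is not produced.
Required activator LomL is absent, so *pexC* is not transcribed.
So PexC is not produced.
Fe²⁺ is present, so KulZ is inactive.
Autoinducer-2 is absent, so DulE is active.
With repressor DulE bound, *sovQ* is not transcribed.
So SovQ is not produced.
Required activator SovQ is absent, so *yilT* is not transcribed.
So YilT is not produced.
Required activator PexC is absent, so *jalQ* is not transcribed.
So JalQ is not produced.
ppGpp is present, so YilJ is inactive.
Required activator YilJ is absent, so *gixX* is not transcribed.
So GixX is not produced.
Required activator GixX is absent, so *fenU* is not transcribed.
So FenU is not produced.
Homoserine is absent, so QilK is inactive.
Required activator QilK is absent, so *haxG* is not transcribed.
So HaxG is not produced.
Required activator HaxG is absent, so *torB* is not transcribed.
So TorB is not produced.
Required activator JalQ is absent, so *gixT* is not transcribed.
So GixT is not produced.
With no repressor bound, *zorW* is transcribed.

ON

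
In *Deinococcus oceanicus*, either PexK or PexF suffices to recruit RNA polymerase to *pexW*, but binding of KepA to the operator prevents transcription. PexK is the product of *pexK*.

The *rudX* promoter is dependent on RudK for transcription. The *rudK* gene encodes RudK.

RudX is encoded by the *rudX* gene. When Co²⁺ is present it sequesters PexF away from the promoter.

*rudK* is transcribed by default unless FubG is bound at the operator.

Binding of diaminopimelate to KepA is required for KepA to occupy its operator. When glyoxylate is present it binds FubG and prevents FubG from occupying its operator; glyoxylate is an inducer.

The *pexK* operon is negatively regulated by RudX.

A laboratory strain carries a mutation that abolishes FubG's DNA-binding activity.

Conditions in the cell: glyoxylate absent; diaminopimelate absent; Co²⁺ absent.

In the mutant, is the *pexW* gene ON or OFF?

FubG is non-functional in this strain, so it has no effect.
With no repressor bound, *rudK* is transcribed.
So RudK is produced and active.
No repressor is bound and RudK is active, so *rudX* is transcribed.
So RudX is produced and active.
With repressor RudX bound, *pexK* is not transcribed.
So PexK is not produced.
Co²⁺ is absent, so PexF is active.
Diaminopimelate is absent, so KepA is inactive.
Activator PexF is present, so *pexW* is transcribed.

ON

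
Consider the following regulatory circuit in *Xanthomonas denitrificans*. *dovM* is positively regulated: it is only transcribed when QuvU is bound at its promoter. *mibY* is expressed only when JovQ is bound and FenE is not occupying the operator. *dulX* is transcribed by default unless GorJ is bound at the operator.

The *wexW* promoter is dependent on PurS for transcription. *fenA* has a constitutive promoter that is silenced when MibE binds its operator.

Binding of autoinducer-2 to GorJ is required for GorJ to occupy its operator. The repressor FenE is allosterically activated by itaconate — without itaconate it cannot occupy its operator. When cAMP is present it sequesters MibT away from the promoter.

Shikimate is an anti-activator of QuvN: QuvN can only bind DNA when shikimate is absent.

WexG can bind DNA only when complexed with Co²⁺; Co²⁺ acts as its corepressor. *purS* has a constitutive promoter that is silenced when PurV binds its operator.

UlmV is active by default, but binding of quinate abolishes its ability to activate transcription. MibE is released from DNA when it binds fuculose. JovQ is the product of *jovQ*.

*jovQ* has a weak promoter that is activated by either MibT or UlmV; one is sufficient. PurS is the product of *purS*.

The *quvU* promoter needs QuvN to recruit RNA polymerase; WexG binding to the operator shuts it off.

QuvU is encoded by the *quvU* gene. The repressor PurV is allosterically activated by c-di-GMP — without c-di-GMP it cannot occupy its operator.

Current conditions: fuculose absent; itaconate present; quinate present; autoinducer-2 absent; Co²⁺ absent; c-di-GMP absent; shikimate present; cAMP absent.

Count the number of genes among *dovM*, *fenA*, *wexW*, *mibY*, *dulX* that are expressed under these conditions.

Co²⁺ is absent, so WexG is inactive.
Shikimate is present, so QuvN is inactive.
Required activator QuvN is absent, so *quvU* is not transcribed.
So QuvU is not produced.
Required activator QuvU is absent, so *dovM* is not transcribed.
→ *dovM* is OFF.
Fuculose is absent, so MibE is active.
With repressor MibE bound, *fenA* is not transcribed.
→ *fenA* is OFF.
c-di-GMP is absent, so PurV is inactive.
With no repressor bound, *purS* is transcribed.
So PurS is produced and active.
No repressor is bound and PurS is active, so *wexW* is transcribed.
→ *wexW* is ON.
Itaconate is present, so FenE is active.
cAMP is absent, so MibT is active.
Quinate is present, so UlmV is inactive.
Activator MibT is present, so *jovQ* is transcribed.
So JovQ is produced and active.
With repressor FenE bound, *mibY* is not transcribed.
→ *mibY* is OFF.
Autoinducer-2 is absent, so GorJ is inactive.
With no repressor bound, *dulX* is transcribed.
→ *dulX* is ON.
2 of the 5 genes are transcribed.

2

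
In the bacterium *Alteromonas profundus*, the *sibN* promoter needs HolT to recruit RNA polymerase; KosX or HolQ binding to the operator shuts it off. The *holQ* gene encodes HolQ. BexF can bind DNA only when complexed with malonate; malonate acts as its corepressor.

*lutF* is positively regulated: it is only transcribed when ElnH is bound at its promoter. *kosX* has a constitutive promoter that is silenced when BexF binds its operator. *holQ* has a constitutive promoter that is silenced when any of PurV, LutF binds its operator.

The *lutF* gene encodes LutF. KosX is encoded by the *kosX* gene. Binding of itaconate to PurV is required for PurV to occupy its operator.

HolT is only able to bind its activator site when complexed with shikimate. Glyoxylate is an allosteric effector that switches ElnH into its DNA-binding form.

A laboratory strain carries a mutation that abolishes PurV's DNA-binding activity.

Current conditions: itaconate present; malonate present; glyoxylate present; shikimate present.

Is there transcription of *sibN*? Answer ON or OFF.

Shikimate is present, so HolT is active.
Malonate is present, so BexF is active.
With repressor BexF bound, *kosX* is not transcribed.
So KosX is not produced.
PurV is non-functional in this strain, so it has no effect.
Glyoxylate is present, so ElnH is active.
No repressor is bound and ElnH is active, so *lutF* is transcribed.
So LutF is produced and active.
With repressor LutF bound, *holQ* is not transcribed.
So HolQ is not produced.
No repressor is bound and HolT is active, so *sibN* is transcribed.

ON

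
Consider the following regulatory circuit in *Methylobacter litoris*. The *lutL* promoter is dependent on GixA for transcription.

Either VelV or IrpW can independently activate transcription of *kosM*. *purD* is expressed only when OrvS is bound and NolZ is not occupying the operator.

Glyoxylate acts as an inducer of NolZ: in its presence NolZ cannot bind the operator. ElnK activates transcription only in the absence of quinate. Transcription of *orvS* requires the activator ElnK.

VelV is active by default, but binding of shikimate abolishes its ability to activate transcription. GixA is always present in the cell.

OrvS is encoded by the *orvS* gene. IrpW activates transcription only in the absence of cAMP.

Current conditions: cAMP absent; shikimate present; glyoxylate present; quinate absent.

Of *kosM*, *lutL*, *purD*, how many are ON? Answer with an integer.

3

Shikimate is present, so VelV is inactive.
cAMP is absent, so IrpW is active.
Activator IrpW is present, so *kosM* is transcribed.
→ *kosM* is ON.
GixA is produced constitutively and is active.
No repressor is bound and GixA is active, so *lutL* is transcribed.
→ *lutL* is ON.
Glyoxylate is present, so NolZ is inactive.
Quinate is absent, so ElnK is active.
No repressor is bound and ElnK is active, so *orvS* is transcribed.
So OrvS is produced and active.
No repressor is bound and OrvS is active, so *purD* is transcribed.
→ *purD* is ON.
3 of the 3 genes are transcribed.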